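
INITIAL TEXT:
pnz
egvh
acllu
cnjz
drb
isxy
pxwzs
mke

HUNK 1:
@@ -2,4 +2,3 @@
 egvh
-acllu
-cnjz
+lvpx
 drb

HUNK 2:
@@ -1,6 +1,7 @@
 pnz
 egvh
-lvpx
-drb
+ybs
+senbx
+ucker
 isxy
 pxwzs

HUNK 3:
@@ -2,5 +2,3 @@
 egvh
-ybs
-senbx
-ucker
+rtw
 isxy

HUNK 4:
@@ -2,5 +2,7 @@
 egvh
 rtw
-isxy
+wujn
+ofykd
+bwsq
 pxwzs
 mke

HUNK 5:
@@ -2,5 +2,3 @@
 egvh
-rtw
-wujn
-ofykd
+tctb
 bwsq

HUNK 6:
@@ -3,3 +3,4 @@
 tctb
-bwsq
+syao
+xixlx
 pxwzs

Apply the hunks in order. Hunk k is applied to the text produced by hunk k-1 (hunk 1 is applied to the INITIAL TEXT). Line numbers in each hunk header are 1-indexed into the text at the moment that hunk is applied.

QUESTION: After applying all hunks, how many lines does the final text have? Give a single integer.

Answer: 7

Derivation:
Hunk 1: at line 2 remove [acllu,cnjz] add [lvpx] -> 7 lines: pnz egvh lvpx drb isxy pxwzs mke
Hunk 2: at line 1 remove [lvpx,drb] add [ybs,senbx,ucker] -> 8 lines: pnz egvh ybs senbx ucker isxy pxwzs mke
Hunk 3: at line 2 remove [ybs,senbx,ucker] add [rtw] -> 6 lines: pnz egvh rtw isxy pxwzs mke
Hunk 4: at line 2 remove [isxy] add [wujn,ofykd,bwsq] -> 8 lines: pnz egvh rtw wujn ofykd bwsq pxwzs mke
Hunk 5: at line 2 remove [rtw,wujn,ofykd] add [tctb] -> 6 lines: pnz egvh tctb bwsq pxwzs mke
Hunk 6: at line 3 remove [bwsq] add [syao,xixlx] -> 7 lines: pnz egvh tctb syao xixlx pxwzs mke
Final line count: 7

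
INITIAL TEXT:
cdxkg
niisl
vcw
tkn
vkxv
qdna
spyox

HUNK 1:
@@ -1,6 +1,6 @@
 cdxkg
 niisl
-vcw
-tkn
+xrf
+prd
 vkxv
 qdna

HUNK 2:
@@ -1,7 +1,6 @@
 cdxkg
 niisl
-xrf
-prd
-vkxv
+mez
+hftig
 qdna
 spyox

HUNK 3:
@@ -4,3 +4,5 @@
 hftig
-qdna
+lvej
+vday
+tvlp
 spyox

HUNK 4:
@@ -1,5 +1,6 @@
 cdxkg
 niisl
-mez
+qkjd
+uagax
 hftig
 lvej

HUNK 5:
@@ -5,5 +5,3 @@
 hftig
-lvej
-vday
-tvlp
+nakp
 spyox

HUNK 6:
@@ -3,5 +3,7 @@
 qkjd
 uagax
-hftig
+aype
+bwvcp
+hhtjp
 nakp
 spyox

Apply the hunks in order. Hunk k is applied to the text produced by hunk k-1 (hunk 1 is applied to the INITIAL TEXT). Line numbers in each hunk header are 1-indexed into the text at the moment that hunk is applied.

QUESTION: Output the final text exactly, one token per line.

Answer: cdxkg
niisl
qkjd
uagax
aype
bwvcp
hhtjp
nakp
spyox

Derivation:
Hunk 1: at line 1 remove [vcw,tkn] add [xrf,prd] -> 7 lines: cdxkg niisl xrf prd vkxv qdna spyox
Hunk 2: at line 1 remove [xrf,prd,vkxv] add [mez,hftig] -> 6 lines: cdxkg niisl mez hftig qdna spyox
Hunk 3: at line 4 remove [qdna] add [lvej,vday,tvlp] -> 8 lines: cdxkg niisl mez hftig lvej vday tvlp spyox
Hunk 4: at line 1 remove [mez] add [qkjd,uagax] -> 9 lines: cdxkg niisl qkjd uagax hftig lvej vday tvlp spyox
Hunk 5: at line 5 remove [lvej,vday,tvlp] add [nakp] -> 7 lines: cdxkg niisl qkjd uagax hftig nakp spyox
Hunk 6: at line 3 remove [hftig] add [aype,bwvcp,hhtjp] -> 9 lines: cdxkg niisl qkjd uagax aype bwvcp hhtjp nakp spyox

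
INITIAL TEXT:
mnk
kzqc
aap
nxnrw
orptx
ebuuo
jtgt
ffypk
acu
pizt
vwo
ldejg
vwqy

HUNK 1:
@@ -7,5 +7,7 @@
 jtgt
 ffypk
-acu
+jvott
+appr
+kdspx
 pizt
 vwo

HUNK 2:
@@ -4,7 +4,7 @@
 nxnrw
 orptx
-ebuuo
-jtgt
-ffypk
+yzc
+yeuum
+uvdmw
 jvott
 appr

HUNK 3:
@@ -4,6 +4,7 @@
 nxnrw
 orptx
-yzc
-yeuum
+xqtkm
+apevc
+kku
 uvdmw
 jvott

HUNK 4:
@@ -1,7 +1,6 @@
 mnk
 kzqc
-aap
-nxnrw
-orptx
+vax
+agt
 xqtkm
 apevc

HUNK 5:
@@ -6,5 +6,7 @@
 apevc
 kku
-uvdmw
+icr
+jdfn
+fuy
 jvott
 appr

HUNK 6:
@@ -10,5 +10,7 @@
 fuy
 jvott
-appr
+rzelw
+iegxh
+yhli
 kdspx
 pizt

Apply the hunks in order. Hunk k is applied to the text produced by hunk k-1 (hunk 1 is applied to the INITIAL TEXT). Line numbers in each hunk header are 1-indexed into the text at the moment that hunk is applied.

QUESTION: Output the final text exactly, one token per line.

Hunk 1: at line 7 remove [acu] add [jvott,appr,kdspx] -> 15 lines: mnk kzqc aap nxnrw orptx ebuuo jtgt ffypk jvott appr kdspx pizt vwo ldejg vwqy
Hunk 2: at line 4 remove [ebuuo,jtgt,ffypk] add [yzc,yeuum,uvdmw] -> 15 lines: mnk kzqc aap nxnrw orptx yzc yeuum uvdmw jvott appr kdspx pizt vwo ldejg vwqy
Hunk 3: at line 4 remove [yzc,yeuum] add [xqtkm,apevc,kku] -> 16 lines: mnk kzqc aap nxnrw orptx xqtkm apevc kku uvdmw jvott appr kdspx pizt vwo ldejg vwqy
Hunk 4: at line 1 remove [aap,nxnrw,orptx] add [vax,agt] -> 15 lines: mnk kzqc vax agt xqtkm apevc kku uvdmw jvott appr kdspx pizt vwo ldejg vwqy
Hunk 5: at line 6 remove [uvdmw] add [icr,jdfn,fuy] -> 17 lines: mnk kzqc vax agt xqtkm apevc kku icr jdfn fuy jvott appr kdspx pizt vwo ldejg vwqy
Hunk 6: at line 10 remove [appr] add [rzelw,iegxh,yhli] -> 19 lines: mnk kzqc vax agt xqtkm apevc kku icr jdfn fuy jvott rzelw iegxh yhli kdspx pizt vwo ldejg vwqy

Answer: mnk
kzqc
vax
agt
xqtkm
apevc
kku
icr
jdfn
fuy
jvott
rzelw
iegxh
yhli
kdspx
pizt
vwo
ldejg
vwqy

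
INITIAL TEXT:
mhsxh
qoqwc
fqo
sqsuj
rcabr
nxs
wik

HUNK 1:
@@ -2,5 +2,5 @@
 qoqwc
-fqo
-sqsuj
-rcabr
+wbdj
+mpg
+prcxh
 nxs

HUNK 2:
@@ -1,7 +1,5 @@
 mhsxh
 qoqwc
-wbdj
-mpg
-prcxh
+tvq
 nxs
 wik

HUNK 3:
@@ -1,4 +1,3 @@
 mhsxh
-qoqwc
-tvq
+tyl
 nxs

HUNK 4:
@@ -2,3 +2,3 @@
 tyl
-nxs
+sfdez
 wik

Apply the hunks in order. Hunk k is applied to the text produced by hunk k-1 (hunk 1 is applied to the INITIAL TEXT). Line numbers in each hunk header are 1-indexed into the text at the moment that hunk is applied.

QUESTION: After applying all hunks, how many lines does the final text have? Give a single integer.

Answer: 4

Derivation:
Hunk 1: at line 2 remove [fqo,sqsuj,rcabr] add [wbdj,mpg,prcxh] -> 7 lines: mhsxh qoqwc wbdj mpg prcxh nxs wik
Hunk 2: at line 1 remove [wbdj,mpg,prcxh] add [tvq] -> 5 lines: mhsxh qoqwc tvq nxs wik
Hunk 3: at line 1 remove [qoqwc,tvq] add [tyl] -> 4 lines: mhsxh tyl nxs wik
Hunk 4: at line 2 remove [nxs] add [sfdez] -> 4 lines: mhsxh tyl sfdez wik
Final line count: 4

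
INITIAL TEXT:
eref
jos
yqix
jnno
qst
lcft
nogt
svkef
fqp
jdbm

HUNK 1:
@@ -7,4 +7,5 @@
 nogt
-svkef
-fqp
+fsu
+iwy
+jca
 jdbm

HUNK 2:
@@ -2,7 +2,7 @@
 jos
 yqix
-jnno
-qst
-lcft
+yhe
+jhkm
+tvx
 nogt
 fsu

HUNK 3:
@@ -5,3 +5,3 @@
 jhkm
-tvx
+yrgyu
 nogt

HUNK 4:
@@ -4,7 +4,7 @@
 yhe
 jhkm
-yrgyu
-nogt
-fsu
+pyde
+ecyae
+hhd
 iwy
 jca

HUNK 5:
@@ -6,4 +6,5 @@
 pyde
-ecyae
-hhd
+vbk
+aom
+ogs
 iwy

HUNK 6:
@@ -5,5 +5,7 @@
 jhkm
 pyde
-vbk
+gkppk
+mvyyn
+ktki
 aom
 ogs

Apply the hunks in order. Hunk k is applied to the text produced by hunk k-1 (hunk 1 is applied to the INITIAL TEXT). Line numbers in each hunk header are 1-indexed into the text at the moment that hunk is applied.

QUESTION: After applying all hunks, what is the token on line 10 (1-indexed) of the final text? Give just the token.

Answer: aom

Derivation:
Hunk 1: at line 7 remove [svkef,fqp] add [fsu,iwy,jca] -> 11 lines: eref jos yqix jnno qst lcft nogt fsu iwy jca jdbm
Hunk 2: at line 2 remove [jnno,qst,lcft] add [yhe,jhkm,tvx] -> 11 lines: eref jos yqix yhe jhkm tvx nogt fsu iwy jca jdbm
Hunk 3: at line 5 remove [tvx] add [yrgyu] -> 11 lines: eref jos yqix yhe jhkm yrgyu nogt fsu iwy jca jdbm
Hunk 4: at line 4 remove [yrgyu,nogt,fsu] add [pyde,ecyae,hhd] -> 11 lines: eref jos yqix yhe jhkm pyde ecyae hhd iwy jca jdbm
Hunk 5: at line 6 remove [ecyae,hhd] add [vbk,aom,ogs] -> 12 lines: eref jos yqix yhe jhkm pyde vbk aom ogs iwy jca jdbm
Hunk 6: at line 5 remove [vbk] add [gkppk,mvyyn,ktki] -> 14 lines: eref jos yqix yhe jhkm pyde gkppk mvyyn ktki aom ogs iwy jca jdbm
Final line 10: aom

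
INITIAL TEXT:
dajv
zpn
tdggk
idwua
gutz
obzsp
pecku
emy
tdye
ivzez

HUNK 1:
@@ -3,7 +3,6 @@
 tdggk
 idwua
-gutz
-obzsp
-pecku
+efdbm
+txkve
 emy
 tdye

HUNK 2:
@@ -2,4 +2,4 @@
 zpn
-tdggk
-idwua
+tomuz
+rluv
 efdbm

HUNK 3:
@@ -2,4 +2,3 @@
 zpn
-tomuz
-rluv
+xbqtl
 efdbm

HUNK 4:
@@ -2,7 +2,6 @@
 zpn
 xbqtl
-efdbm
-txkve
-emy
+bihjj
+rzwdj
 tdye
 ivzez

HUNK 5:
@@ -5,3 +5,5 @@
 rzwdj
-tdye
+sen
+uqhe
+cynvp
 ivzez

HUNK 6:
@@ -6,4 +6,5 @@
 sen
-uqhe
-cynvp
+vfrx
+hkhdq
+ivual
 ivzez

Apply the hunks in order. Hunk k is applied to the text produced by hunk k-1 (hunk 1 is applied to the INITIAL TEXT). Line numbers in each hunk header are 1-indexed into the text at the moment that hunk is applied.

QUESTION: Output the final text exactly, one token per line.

Answer: dajv
zpn
xbqtl
bihjj
rzwdj
sen
vfrx
hkhdq
ivual
ivzez

Derivation:
Hunk 1: at line 3 remove [gutz,obzsp,pecku] add [efdbm,txkve] -> 9 lines: dajv zpn tdggk idwua efdbm txkve emy tdye ivzez
Hunk 2: at line 2 remove [tdggk,idwua] add [tomuz,rluv] -> 9 lines: dajv zpn tomuz rluv efdbm txkve emy tdye ivzez
Hunk 3: at line 2 remove [tomuz,rluv] add [xbqtl] -> 8 lines: dajv zpn xbqtl efdbm txkve emy tdye ivzez
Hunk 4: at line 2 remove [efdbm,txkve,emy] add [bihjj,rzwdj] -> 7 lines: dajv zpn xbqtl bihjj rzwdj tdye ivzez
Hunk 5: at line 5 remove [tdye] add [sen,uqhe,cynvp] -> 9 lines: dajv zpn xbqtl bihjj rzwdj sen uqhe cynvp ivzez
Hunk 6: at line 6 remove [uqhe,cynvp] add [vfrx,hkhdq,ivual] -> 10 lines: dajv zpn xbqtl bihjj rzwdj sen vfrx hkhdq ivual ivzez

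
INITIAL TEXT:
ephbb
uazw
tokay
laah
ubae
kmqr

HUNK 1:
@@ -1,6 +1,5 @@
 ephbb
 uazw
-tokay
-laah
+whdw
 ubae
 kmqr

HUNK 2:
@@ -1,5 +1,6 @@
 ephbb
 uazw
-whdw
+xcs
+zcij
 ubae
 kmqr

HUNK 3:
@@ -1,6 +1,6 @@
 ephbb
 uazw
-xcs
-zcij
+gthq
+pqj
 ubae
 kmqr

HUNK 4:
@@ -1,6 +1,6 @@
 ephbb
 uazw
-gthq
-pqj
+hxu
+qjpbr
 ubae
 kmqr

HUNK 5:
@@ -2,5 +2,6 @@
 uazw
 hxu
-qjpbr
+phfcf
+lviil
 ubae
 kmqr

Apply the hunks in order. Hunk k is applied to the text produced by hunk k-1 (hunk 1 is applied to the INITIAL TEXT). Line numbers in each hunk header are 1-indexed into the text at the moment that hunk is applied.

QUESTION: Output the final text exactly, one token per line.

Answer: ephbb
uazw
hxu
phfcf
lviil
ubae
kmqr

Derivation:
Hunk 1: at line 1 remove [tokay,laah] add [whdw] -> 5 lines: ephbb uazw whdw ubae kmqr
Hunk 2: at line 1 remove [whdw] add [xcs,zcij] -> 6 lines: ephbb uazw xcs zcij ubae kmqr
Hunk 3: at line 1 remove [xcs,zcij] add [gthq,pqj] -> 6 lines: ephbb uazw gthq pqj ubae kmqr
Hunk 4: at line 1 remove [gthq,pqj] add [hxu,qjpbr] -> 6 lines: ephbb uazw hxu qjpbr ubae kmqr
Hunk 5: at line 2 remove [qjpbr] add [phfcf,lviil] -> 7 lines: ephbb uazw hxu phfcf lviil ubae kmqr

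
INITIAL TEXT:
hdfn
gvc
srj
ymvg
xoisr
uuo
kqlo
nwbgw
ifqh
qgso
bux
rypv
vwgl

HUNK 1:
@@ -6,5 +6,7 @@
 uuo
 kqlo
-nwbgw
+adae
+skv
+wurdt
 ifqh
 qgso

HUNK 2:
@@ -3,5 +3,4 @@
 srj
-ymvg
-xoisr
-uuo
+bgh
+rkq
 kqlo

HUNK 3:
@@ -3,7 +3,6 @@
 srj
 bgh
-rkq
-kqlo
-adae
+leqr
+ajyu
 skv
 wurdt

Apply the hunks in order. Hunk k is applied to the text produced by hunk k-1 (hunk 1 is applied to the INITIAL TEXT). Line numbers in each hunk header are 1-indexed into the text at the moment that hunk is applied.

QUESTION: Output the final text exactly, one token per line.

Hunk 1: at line 6 remove [nwbgw] add [adae,skv,wurdt] -> 15 lines: hdfn gvc srj ymvg xoisr uuo kqlo adae skv wurdt ifqh qgso bux rypv vwgl
Hunk 2: at line 3 remove [ymvg,xoisr,uuo] add [bgh,rkq] -> 14 lines: hdfn gvc srj bgh rkq kqlo adae skv wurdt ifqh qgso bux rypv vwgl
Hunk 3: at line 3 remove [rkq,kqlo,adae] add [leqr,ajyu] -> 13 lines: hdfn gvc srj bgh leqr ajyu skv wurdt ifqh qgso bux rypv vwgl

Answer: hdfn
gvc
srj
bgh
leqr
ajyu
skv
wurdt
ifqh
qgso
bux
rypv
vwgl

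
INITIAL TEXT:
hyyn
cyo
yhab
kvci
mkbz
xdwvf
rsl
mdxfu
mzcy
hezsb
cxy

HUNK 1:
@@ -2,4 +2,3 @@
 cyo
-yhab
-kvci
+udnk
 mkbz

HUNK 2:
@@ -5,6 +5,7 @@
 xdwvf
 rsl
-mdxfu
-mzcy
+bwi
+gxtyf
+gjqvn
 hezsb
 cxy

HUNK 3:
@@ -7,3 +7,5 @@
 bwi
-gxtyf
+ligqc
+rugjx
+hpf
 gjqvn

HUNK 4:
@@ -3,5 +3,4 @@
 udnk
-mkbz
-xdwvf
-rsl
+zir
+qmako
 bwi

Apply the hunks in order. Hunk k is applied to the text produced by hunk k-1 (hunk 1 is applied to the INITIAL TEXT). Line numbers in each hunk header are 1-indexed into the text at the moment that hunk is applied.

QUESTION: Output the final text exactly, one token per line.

Answer: hyyn
cyo
udnk
zir
qmako
bwi
ligqc
rugjx
hpf
gjqvn
hezsb
cxy

Derivation:
Hunk 1: at line 2 remove [yhab,kvci] add [udnk] -> 10 lines: hyyn cyo udnk mkbz xdwvf rsl mdxfu mzcy hezsb cxy
Hunk 2: at line 5 remove [mdxfu,mzcy] add [bwi,gxtyf,gjqvn] -> 11 lines: hyyn cyo udnk mkbz xdwvf rsl bwi gxtyf gjqvn hezsb cxy
Hunk 3: at line 7 remove [gxtyf] add [ligqc,rugjx,hpf] -> 13 lines: hyyn cyo udnk mkbz xdwvf rsl bwi ligqc rugjx hpf gjqvn hezsb cxy
Hunk 4: at line 3 remove [mkbz,xdwvf,rsl] add [zir,qmako] -> 12 lines: hyyn cyo udnk zir qmako bwi ligqc rugjx hpf gjqvn hezsb cxy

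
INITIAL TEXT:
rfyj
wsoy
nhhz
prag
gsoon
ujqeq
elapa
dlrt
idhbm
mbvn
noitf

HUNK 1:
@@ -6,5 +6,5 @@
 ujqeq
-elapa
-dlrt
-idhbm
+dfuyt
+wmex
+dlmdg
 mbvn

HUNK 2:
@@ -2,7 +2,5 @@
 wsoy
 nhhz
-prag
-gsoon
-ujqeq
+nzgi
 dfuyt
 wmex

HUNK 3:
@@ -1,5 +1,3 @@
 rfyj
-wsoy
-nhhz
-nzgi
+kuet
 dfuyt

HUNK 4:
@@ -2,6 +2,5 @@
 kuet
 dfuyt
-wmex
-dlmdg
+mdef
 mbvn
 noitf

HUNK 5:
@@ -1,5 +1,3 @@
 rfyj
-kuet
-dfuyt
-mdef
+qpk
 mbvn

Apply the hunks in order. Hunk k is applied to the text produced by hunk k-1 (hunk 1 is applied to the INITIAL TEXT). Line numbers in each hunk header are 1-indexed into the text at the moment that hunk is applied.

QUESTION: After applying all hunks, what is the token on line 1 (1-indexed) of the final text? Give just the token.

Answer: rfyj

Derivation:
Hunk 1: at line 6 remove [elapa,dlrt,idhbm] add [dfuyt,wmex,dlmdg] -> 11 lines: rfyj wsoy nhhz prag gsoon ujqeq dfuyt wmex dlmdg mbvn noitf
Hunk 2: at line 2 remove [prag,gsoon,ujqeq] add [nzgi] -> 9 lines: rfyj wsoy nhhz nzgi dfuyt wmex dlmdg mbvn noitf
Hunk 3: at line 1 remove [wsoy,nhhz,nzgi] add [kuet] -> 7 lines: rfyj kuet dfuyt wmex dlmdg mbvn noitf
Hunk 4: at line 2 remove [wmex,dlmdg] add [mdef] -> 6 lines: rfyj kuet dfuyt mdef mbvn noitf
Hunk 5: at line 1 remove [kuet,dfuyt,mdef] add [qpk] -> 4 lines: rfyj qpk mbvn noitf
Final line 1: rfyj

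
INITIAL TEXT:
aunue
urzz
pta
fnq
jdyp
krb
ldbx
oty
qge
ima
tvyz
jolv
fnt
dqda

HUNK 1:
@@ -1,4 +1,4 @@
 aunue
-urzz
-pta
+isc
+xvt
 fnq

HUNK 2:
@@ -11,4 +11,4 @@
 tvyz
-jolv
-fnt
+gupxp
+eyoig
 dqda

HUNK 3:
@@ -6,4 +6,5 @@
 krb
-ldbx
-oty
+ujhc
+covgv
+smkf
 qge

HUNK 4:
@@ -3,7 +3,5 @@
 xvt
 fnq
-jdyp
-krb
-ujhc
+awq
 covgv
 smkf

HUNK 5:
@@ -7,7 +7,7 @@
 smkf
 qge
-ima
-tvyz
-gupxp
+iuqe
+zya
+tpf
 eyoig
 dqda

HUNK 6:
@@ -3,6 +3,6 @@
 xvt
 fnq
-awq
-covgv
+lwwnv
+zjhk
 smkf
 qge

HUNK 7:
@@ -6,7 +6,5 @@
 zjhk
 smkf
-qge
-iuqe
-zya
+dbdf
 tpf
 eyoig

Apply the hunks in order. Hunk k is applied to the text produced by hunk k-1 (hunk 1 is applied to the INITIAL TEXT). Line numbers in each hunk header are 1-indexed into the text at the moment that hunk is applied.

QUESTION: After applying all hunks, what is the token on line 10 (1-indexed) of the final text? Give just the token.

Hunk 1: at line 1 remove [urzz,pta] add [isc,xvt] -> 14 lines: aunue isc xvt fnq jdyp krb ldbx oty qge ima tvyz jolv fnt dqda
Hunk 2: at line 11 remove [jolv,fnt] add [gupxp,eyoig] -> 14 lines: aunue isc xvt fnq jdyp krb ldbx oty qge ima tvyz gupxp eyoig dqda
Hunk 3: at line 6 remove [ldbx,oty] add [ujhc,covgv,smkf] -> 15 lines: aunue isc xvt fnq jdyp krb ujhc covgv smkf qge ima tvyz gupxp eyoig dqda
Hunk 4: at line 3 remove [jdyp,krb,ujhc] add [awq] -> 13 lines: aunue isc xvt fnq awq covgv smkf qge ima tvyz gupxp eyoig dqda
Hunk 5: at line 7 remove [ima,tvyz,gupxp] add [iuqe,zya,tpf] -> 13 lines: aunue isc xvt fnq awq covgv smkf qge iuqe zya tpf eyoig dqda
Hunk 6: at line 3 remove [awq,covgv] add [lwwnv,zjhk] -> 13 lines: aunue isc xvt fnq lwwnv zjhk smkf qge iuqe zya tpf eyoig dqda
Hunk 7: at line 6 remove [qge,iuqe,zya] add [dbdf] -> 11 lines: aunue isc xvt fnq lwwnv zjhk smkf dbdf tpf eyoig dqda
Final line 10: eyoig

Answer: eyoig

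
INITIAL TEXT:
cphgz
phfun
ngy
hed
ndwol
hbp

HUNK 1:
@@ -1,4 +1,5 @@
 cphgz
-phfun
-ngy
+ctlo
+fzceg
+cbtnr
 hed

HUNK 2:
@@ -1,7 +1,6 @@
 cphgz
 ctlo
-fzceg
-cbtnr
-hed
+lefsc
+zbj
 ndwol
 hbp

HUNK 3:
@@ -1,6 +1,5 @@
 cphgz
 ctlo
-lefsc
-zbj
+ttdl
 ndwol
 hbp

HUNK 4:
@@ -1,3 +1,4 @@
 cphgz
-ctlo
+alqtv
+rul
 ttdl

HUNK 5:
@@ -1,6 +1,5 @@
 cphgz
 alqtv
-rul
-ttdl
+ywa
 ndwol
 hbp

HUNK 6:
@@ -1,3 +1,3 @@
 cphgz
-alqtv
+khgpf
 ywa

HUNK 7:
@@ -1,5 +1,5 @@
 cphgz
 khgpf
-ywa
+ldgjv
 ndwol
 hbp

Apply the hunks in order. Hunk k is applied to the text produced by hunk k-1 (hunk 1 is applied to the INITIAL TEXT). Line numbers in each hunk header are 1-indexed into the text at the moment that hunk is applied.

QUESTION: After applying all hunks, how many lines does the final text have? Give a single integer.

Hunk 1: at line 1 remove [phfun,ngy] add [ctlo,fzceg,cbtnr] -> 7 lines: cphgz ctlo fzceg cbtnr hed ndwol hbp
Hunk 2: at line 1 remove [fzceg,cbtnr,hed] add [lefsc,zbj] -> 6 lines: cphgz ctlo lefsc zbj ndwol hbp
Hunk 3: at line 1 remove [lefsc,zbj] add [ttdl] -> 5 lines: cphgz ctlo ttdl ndwol hbp
Hunk 4: at line 1 remove [ctlo] add [alqtv,rul] -> 6 lines: cphgz alqtv rul ttdl ndwol hbp
Hunk 5: at line 1 remove [rul,ttdl] add [ywa] -> 5 lines: cphgz alqtv ywa ndwol hbp
Hunk 6: at line 1 remove [alqtv] add [khgpf] -> 5 lines: cphgz khgpf ywa ndwol hbp
Hunk 7: at line 1 remove [ywa] add [ldgjv] -> 5 lines: cphgz khgpf ldgjv ndwol hbp
Final line count: 5

Answer: 5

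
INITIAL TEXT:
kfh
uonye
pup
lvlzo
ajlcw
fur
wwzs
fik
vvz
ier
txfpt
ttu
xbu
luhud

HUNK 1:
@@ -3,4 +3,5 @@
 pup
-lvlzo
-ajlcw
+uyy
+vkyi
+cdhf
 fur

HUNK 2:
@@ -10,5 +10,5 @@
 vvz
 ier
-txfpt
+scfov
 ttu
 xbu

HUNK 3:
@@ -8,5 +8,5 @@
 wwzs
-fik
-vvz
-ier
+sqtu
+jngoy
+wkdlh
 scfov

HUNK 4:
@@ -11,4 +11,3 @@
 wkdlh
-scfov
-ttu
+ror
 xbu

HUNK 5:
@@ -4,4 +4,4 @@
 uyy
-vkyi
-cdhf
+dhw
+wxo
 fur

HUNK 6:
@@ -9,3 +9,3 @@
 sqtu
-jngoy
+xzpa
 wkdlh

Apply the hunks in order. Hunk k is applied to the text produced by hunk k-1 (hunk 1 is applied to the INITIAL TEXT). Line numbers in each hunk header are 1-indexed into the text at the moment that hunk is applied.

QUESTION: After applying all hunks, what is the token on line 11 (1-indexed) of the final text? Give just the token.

Hunk 1: at line 3 remove [lvlzo,ajlcw] add [uyy,vkyi,cdhf] -> 15 lines: kfh uonye pup uyy vkyi cdhf fur wwzs fik vvz ier txfpt ttu xbu luhud
Hunk 2: at line 10 remove [txfpt] add [scfov] -> 15 lines: kfh uonye pup uyy vkyi cdhf fur wwzs fik vvz ier scfov ttu xbu luhud
Hunk 3: at line 8 remove [fik,vvz,ier] add [sqtu,jngoy,wkdlh] -> 15 lines: kfh uonye pup uyy vkyi cdhf fur wwzs sqtu jngoy wkdlh scfov ttu xbu luhud
Hunk 4: at line 11 remove [scfov,ttu] add [ror] -> 14 lines: kfh uonye pup uyy vkyi cdhf fur wwzs sqtu jngoy wkdlh ror xbu luhud
Hunk 5: at line 4 remove [vkyi,cdhf] add [dhw,wxo] -> 14 lines: kfh uonye pup uyy dhw wxo fur wwzs sqtu jngoy wkdlh ror xbu luhud
Hunk 6: at line 9 remove [jngoy] add [xzpa] -> 14 lines: kfh uonye pup uyy dhw wxo fur wwzs sqtu xzpa wkdlh ror xbu luhud
Final line 11: wkdlh

Answer: wkdlh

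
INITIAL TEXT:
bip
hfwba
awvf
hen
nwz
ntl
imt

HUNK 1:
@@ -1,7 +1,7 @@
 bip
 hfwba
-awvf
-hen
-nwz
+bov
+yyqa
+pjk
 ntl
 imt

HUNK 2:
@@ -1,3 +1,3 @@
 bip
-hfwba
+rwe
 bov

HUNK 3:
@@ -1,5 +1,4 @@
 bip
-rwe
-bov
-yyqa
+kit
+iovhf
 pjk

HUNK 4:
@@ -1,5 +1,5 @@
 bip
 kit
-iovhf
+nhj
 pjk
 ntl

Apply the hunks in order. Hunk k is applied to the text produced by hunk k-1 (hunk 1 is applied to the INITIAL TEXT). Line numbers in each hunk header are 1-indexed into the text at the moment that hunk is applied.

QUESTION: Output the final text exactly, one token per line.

Answer: bip
kit
nhj
pjk
ntl
imt

Derivation:
Hunk 1: at line 1 remove [awvf,hen,nwz] add [bov,yyqa,pjk] -> 7 lines: bip hfwba bov yyqa pjk ntl imt
Hunk 2: at line 1 remove [hfwba] add [rwe] -> 7 lines: bip rwe bov yyqa pjk ntl imt
Hunk 3: at line 1 remove [rwe,bov,yyqa] add [kit,iovhf] -> 6 lines: bip kit iovhf pjk ntl imt
Hunk 4: at line 1 remove [iovhf] add [nhj] -> 6 lines: bip kit nhj pjk ntl imt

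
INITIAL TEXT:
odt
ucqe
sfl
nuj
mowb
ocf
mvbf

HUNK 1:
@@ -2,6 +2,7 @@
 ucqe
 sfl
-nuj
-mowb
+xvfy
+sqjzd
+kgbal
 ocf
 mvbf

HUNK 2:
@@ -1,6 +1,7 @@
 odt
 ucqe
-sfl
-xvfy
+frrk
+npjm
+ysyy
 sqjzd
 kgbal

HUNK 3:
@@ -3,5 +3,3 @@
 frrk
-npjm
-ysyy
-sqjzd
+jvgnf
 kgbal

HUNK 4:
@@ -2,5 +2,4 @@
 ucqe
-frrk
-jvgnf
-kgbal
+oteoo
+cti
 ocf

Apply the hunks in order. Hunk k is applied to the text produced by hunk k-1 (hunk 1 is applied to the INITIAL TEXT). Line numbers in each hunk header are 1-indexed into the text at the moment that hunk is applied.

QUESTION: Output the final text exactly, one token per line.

Answer: odt
ucqe
oteoo
cti
ocf
mvbf

Derivation:
Hunk 1: at line 2 remove [nuj,mowb] add [xvfy,sqjzd,kgbal] -> 8 lines: odt ucqe sfl xvfy sqjzd kgbal ocf mvbf
Hunk 2: at line 1 remove [sfl,xvfy] add [frrk,npjm,ysyy] -> 9 lines: odt ucqe frrk npjm ysyy sqjzd kgbal ocf mvbf
Hunk 3: at line 3 remove [npjm,ysyy,sqjzd] add [jvgnf] -> 7 lines: odt ucqe frrk jvgnf kgbal ocf mvbf
Hunk 4: at line 2 remove [frrk,jvgnf,kgbal] add [oteoo,cti] -> 6 lines: odt ucqe oteoo cti ocf mvbf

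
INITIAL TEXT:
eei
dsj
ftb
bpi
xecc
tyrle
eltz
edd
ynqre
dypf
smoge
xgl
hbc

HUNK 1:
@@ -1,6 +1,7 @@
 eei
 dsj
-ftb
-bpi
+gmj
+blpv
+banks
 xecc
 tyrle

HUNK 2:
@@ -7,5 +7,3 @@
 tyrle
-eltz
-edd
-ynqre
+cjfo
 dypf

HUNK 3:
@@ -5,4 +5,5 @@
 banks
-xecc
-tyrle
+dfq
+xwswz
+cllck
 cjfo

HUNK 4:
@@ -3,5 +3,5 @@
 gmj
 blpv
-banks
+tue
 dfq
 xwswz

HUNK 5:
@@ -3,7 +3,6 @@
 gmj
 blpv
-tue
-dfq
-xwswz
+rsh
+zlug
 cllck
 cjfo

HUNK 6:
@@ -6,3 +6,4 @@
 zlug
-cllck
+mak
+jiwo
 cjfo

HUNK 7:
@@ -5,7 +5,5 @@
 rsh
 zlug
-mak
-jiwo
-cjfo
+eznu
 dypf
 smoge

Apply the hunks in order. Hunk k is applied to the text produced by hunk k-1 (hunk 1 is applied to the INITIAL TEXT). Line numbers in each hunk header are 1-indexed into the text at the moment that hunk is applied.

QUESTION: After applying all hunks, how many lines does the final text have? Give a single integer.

Hunk 1: at line 1 remove [ftb,bpi] add [gmj,blpv,banks] -> 14 lines: eei dsj gmj blpv banks xecc tyrle eltz edd ynqre dypf smoge xgl hbc
Hunk 2: at line 7 remove [eltz,edd,ynqre] add [cjfo] -> 12 lines: eei dsj gmj blpv banks xecc tyrle cjfo dypf smoge xgl hbc
Hunk 3: at line 5 remove [xecc,tyrle] add [dfq,xwswz,cllck] -> 13 lines: eei dsj gmj blpv banks dfq xwswz cllck cjfo dypf smoge xgl hbc
Hunk 4: at line 3 remove [banks] add [tue] -> 13 lines: eei dsj gmj blpv tue dfq xwswz cllck cjfo dypf smoge xgl hbc
Hunk 5: at line 3 remove [tue,dfq,xwswz] add [rsh,zlug] -> 12 lines: eei dsj gmj blpv rsh zlug cllck cjfo dypf smoge xgl hbc
Hunk 6: at line 6 remove [cllck] add [mak,jiwo] -> 13 lines: eei dsj gmj blpv rsh zlug mak jiwo cjfo dypf smoge xgl hbc
Hunk 7: at line 5 remove [mak,jiwo,cjfo] add [eznu] -> 11 lines: eei dsj gmj blpv rsh zlug eznu dypf smoge xgl hbc
Final line count: 11

Answer: 11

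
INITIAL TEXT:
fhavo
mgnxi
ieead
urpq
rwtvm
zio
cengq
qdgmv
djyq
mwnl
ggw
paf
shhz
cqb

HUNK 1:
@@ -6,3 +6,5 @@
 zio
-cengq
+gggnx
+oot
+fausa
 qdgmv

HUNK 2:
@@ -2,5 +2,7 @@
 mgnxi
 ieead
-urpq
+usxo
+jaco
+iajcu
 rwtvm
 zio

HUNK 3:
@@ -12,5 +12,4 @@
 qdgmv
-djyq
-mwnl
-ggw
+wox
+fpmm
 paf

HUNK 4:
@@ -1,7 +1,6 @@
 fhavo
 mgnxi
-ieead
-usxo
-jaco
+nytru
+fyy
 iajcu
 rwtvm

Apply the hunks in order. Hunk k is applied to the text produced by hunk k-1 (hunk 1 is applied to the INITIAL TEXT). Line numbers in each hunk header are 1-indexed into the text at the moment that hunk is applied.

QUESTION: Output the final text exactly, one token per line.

Hunk 1: at line 6 remove [cengq] add [gggnx,oot,fausa] -> 16 lines: fhavo mgnxi ieead urpq rwtvm zio gggnx oot fausa qdgmv djyq mwnl ggw paf shhz cqb
Hunk 2: at line 2 remove [urpq] add [usxo,jaco,iajcu] -> 18 lines: fhavo mgnxi ieead usxo jaco iajcu rwtvm zio gggnx oot fausa qdgmv djyq mwnl ggw paf shhz cqb
Hunk 3: at line 12 remove [djyq,mwnl,ggw] add [wox,fpmm] -> 17 lines: fhavo mgnxi ieead usxo jaco iajcu rwtvm zio gggnx oot fausa qdgmv wox fpmm paf shhz cqb
Hunk 4: at line 1 remove [ieead,usxo,jaco] add [nytru,fyy] -> 16 lines: fhavo mgnxi nytru fyy iajcu rwtvm zio gggnx oot fausa qdgmv wox fpmm paf shhz cqb

Answer: fhavo
mgnxi
nytru
fyy
iajcu
rwtvm
zio
gggnx
oot
fausa
qdgmv
wox
fpmm
paf
shhz
cqb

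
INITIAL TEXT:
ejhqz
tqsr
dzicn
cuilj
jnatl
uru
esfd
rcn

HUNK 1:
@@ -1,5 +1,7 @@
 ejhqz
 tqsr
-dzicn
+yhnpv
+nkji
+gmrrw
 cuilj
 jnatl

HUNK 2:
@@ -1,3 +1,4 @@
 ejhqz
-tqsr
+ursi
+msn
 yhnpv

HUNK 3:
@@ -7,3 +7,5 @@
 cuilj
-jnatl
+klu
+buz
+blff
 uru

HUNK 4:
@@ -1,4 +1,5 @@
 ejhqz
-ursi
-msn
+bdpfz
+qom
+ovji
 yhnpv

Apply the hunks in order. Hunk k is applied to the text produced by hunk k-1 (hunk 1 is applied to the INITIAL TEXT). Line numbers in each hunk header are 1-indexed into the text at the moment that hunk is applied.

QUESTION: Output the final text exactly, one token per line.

Hunk 1: at line 1 remove [dzicn] add [yhnpv,nkji,gmrrw] -> 10 lines: ejhqz tqsr yhnpv nkji gmrrw cuilj jnatl uru esfd rcn
Hunk 2: at line 1 remove [tqsr] add [ursi,msn] -> 11 lines: ejhqz ursi msn yhnpv nkji gmrrw cuilj jnatl uru esfd rcn
Hunk 3: at line 7 remove [jnatl] add [klu,buz,blff] -> 13 lines: ejhqz ursi msn yhnpv nkji gmrrw cuilj klu buz blff uru esfd rcn
Hunk 4: at line 1 remove [ursi,msn] add [bdpfz,qom,ovji] -> 14 lines: ejhqz bdpfz qom ovji yhnpv nkji gmrrw cuilj klu buz blff uru esfd rcn

Answer: ejhqz
bdpfz
qom
ovji
yhnpv
nkji
gmrrw
cuilj
klu
buz
blff
uru
esfd
rcn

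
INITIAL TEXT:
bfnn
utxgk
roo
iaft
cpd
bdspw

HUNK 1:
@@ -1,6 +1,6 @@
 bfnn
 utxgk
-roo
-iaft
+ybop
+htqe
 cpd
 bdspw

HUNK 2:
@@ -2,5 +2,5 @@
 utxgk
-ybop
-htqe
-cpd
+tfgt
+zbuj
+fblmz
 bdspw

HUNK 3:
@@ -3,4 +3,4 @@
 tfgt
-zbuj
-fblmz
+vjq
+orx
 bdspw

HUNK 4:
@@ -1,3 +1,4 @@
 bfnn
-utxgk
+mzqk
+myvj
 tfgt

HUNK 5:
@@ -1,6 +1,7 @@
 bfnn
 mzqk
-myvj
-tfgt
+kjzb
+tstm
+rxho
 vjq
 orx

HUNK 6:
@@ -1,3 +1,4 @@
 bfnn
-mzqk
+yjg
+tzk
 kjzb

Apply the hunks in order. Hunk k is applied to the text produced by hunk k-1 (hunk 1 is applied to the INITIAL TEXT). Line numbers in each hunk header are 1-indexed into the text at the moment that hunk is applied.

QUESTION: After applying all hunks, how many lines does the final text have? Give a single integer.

Answer: 9

Derivation:
Hunk 1: at line 1 remove [roo,iaft] add [ybop,htqe] -> 6 lines: bfnn utxgk ybop htqe cpd bdspw
Hunk 2: at line 2 remove [ybop,htqe,cpd] add [tfgt,zbuj,fblmz] -> 6 lines: bfnn utxgk tfgt zbuj fblmz bdspw
Hunk 3: at line 3 remove [zbuj,fblmz] add [vjq,orx] -> 6 lines: bfnn utxgk tfgt vjq orx bdspw
Hunk 4: at line 1 remove [utxgk] add [mzqk,myvj] -> 7 lines: bfnn mzqk myvj tfgt vjq orx bdspw
Hunk 5: at line 1 remove [myvj,tfgt] add [kjzb,tstm,rxho] -> 8 lines: bfnn mzqk kjzb tstm rxho vjq orx bdspw
Hunk 6: at line 1 remove [mzqk] add [yjg,tzk] -> 9 lines: bfnn yjg tzk kjzb tstm rxho vjq orx bdspw
Final line count: 9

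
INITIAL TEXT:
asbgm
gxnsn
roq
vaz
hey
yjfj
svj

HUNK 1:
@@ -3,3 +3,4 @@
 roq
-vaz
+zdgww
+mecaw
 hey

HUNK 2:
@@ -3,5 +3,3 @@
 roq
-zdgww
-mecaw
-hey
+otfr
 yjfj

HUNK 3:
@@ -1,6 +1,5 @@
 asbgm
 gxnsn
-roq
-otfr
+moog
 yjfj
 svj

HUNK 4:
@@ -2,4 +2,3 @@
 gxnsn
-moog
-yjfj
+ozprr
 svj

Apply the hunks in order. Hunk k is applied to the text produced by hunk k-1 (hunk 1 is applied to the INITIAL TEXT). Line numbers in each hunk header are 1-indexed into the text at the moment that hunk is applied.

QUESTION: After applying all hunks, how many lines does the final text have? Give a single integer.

Answer: 4

Derivation:
Hunk 1: at line 3 remove [vaz] add [zdgww,mecaw] -> 8 lines: asbgm gxnsn roq zdgww mecaw hey yjfj svj
Hunk 2: at line 3 remove [zdgww,mecaw,hey] add [otfr] -> 6 lines: asbgm gxnsn roq otfr yjfj svj
Hunk 3: at line 1 remove [roq,otfr] add [moog] -> 5 lines: asbgm gxnsn moog yjfj svj
Hunk 4: at line 2 remove [moog,yjfj] add [ozprr] -> 4 lines: asbgm gxnsn ozprr svj
Final line count: 4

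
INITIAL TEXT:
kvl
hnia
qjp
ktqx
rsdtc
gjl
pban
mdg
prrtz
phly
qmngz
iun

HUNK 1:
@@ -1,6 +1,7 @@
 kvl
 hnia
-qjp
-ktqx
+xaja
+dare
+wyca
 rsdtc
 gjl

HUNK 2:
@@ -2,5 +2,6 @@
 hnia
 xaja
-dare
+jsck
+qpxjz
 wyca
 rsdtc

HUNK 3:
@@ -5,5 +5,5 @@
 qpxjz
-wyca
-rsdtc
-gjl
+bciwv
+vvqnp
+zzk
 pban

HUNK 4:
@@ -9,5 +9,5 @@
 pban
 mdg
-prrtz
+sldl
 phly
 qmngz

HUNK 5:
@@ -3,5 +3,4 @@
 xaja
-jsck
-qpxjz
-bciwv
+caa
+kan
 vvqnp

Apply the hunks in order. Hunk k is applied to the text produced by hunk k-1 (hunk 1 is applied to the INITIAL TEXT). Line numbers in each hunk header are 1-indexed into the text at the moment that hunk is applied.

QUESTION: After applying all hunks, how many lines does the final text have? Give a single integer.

Hunk 1: at line 1 remove [qjp,ktqx] add [xaja,dare,wyca] -> 13 lines: kvl hnia xaja dare wyca rsdtc gjl pban mdg prrtz phly qmngz iun
Hunk 2: at line 2 remove [dare] add [jsck,qpxjz] -> 14 lines: kvl hnia xaja jsck qpxjz wyca rsdtc gjl pban mdg prrtz phly qmngz iun
Hunk 3: at line 5 remove [wyca,rsdtc,gjl] add [bciwv,vvqnp,zzk] -> 14 lines: kvl hnia xaja jsck qpxjz bciwv vvqnp zzk pban mdg prrtz phly qmngz iun
Hunk 4: at line 9 remove [prrtz] add [sldl] -> 14 lines: kvl hnia xaja jsck qpxjz bciwv vvqnp zzk pban mdg sldl phly qmngz iun
Hunk 5: at line 3 remove [jsck,qpxjz,bciwv] add [caa,kan] -> 13 lines: kvl hnia xaja caa kan vvqnp zzk pban mdg sldl phly qmngz iun
Final line count: 13

Answer: 13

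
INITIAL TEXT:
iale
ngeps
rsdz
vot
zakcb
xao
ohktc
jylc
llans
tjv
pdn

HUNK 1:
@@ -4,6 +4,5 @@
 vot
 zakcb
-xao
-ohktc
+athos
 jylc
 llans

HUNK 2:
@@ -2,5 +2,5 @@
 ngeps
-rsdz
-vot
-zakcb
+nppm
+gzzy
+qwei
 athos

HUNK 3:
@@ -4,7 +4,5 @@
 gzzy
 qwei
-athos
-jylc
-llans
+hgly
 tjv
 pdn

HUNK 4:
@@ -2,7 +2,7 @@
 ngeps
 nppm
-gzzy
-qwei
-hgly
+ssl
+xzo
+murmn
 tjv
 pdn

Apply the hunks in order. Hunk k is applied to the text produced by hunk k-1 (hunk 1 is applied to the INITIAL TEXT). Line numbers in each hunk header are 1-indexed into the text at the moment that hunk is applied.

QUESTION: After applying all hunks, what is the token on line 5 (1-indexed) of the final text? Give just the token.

Answer: xzo

Derivation:
Hunk 1: at line 4 remove [xao,ohktc] add [athos] -> 10 lines: iale ngeps rsdz vot zakcb athos jylc llans tjv pdn
Hunk 2: at line 2 remove [rsdz,vot,zakcb] add [nppm,gzzy,qwei] -> 10 lines: iale ngeps nppm gzzy qwei athos jylc llans tjv pdn
Hunk 3: at line 4 remove [athos,jylc,llans] add [hgly] -> 8 lines: iale ngeps nppm gzzy qwei hgly tjv pdn
Hunk 4: at line 2 remove [gzzy,qwei,hgly] add [ssl,xzo,murmn] -> 8 lines: iale ngeps nppm ssl xzo murmn tjv pdn
Final line 5: xzo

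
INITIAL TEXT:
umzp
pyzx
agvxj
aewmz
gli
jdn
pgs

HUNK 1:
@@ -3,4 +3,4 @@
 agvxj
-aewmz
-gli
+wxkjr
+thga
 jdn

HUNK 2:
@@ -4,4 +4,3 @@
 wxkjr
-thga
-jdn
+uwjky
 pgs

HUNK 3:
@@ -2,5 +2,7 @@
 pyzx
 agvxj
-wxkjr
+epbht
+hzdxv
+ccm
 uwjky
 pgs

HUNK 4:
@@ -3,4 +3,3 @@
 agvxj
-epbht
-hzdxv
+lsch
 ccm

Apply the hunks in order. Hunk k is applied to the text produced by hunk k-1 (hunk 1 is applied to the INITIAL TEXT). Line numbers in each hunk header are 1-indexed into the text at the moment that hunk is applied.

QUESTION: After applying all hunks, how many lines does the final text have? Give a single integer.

Answer: 7

Derivation:
Hunk 1: at line 3 remove [aewmz,gli] add [wxkjr,thga] -> 7 lines: umzp pyzx agvxj wxkjr thga jdn pgs
Hunk 2: at line 4 remove [thga,jdn] add [uwjky] -> 6 lines: umzp pyzx agvxj wxkjr uwjky pgs
Hunk 3: at line 2 remove [wxkjr] add [epbht,hzdxv,ccm] -> 8 lines: umzp pyzx agvxj epbht hzdxv ccm uwjky pgs
Hunk 4: at line 3 remove [epbht,hzdxv] add [lsch] -> 7 lines: umzp pyzx agvxj lsch ccm uwjky pgs
Final line count: 7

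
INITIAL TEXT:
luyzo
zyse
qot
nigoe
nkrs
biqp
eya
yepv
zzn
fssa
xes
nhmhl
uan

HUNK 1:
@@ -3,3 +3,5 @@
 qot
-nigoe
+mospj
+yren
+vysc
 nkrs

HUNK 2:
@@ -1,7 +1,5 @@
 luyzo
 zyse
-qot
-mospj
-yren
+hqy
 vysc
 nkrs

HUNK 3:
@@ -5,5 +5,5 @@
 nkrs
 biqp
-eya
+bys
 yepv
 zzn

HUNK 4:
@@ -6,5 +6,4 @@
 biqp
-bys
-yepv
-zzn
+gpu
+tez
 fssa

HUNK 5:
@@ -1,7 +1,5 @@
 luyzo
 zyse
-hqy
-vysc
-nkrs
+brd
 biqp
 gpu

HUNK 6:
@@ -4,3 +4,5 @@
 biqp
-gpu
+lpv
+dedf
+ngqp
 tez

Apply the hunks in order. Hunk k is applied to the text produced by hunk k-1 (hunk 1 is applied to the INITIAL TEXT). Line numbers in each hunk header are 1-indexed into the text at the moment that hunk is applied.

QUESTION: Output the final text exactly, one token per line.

Hunk 1: at line 3 remove [nigoe] add [mospj,yren,vysc] -> 15 lines: luyzo zyse qot mospj yren vysc nkrs biqp eya yepv zzn fssa xes nhmhl uan
Hunk 2: at line 1 remove [qot,mospj,yren] add [hqy] -> 13 lines: luyzo zyse hqy vysc nkrs biqp eya yepv zzn fssa xes nhmhl uan
Hunk 3: at line 5 remove [eya] add [bys] -> 13 lines: luyzo zyse hqy vysc nkrs biqp bys yepv zzn fssa xes nhmhl uan
Hunk 4: at line 6 remove [bys,yepv,zzn] add [gpu,tez] -> 12 lines: luyzo zyse hqy vysc nkrs biqp gpu tez fssa xes nhmhl uan
Hunk 5: at line 1 remove [hqy,vysc,nkrs] add [brd] -> 10 lines: luyzo zyse brd biqp gpu tez fssa xes nhmhl uan
Hunk 6: at line 4 remove [gpu] add [lpv,dedf,ngqp] -> 12 lines: luyzo zyse brd biqp lpv dedf ngqp tez fssa xes nhmhl uan

Answer: luyzo
zyse
brd
biqp
lpv
dedf
ngqp
tez
fssa
xes
nhmhl
uan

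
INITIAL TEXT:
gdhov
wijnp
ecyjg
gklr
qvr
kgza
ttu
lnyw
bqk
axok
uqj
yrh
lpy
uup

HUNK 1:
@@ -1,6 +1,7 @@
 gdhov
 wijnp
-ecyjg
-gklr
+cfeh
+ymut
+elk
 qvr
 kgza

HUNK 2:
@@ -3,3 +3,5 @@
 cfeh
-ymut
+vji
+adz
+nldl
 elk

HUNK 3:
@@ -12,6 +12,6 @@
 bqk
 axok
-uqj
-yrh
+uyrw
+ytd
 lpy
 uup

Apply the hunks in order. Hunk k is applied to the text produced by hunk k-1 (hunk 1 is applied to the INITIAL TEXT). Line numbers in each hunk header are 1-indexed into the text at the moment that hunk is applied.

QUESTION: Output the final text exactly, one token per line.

Answer: gdhov
wijnp
cfeh
vji
adz
nldl
elk
qvr
kgza
ttu
lnyw
bqk
axok
uyrw
ytd
lpy
uup

Derivation:
Hunk 1: at line 1 remove [ecyjg,gklr] add [cfeh,ymut,elk] -> 15 lines: gdhov wijnp cfeh ymut elk qvr kgza ttu lnyw bqk axok uqj yrh lpy uup
Hunk 2: at line 3 remove [ymut] add [vji,adz,nldl] -> 17 lines: gdhov wijnp cfeh vji adz nldl elk qvr kgza ttu lnyw bqk axok uqj yrh lpy uup
Hunk 3: at line 12 remove [uqj,yrh] add [uyrw,ytd] -> 17 lines: gdhov wijnp cfeh vji adz nldl elk qvr kgza ttu lnyw bqk axok uyrw ytd lpy uup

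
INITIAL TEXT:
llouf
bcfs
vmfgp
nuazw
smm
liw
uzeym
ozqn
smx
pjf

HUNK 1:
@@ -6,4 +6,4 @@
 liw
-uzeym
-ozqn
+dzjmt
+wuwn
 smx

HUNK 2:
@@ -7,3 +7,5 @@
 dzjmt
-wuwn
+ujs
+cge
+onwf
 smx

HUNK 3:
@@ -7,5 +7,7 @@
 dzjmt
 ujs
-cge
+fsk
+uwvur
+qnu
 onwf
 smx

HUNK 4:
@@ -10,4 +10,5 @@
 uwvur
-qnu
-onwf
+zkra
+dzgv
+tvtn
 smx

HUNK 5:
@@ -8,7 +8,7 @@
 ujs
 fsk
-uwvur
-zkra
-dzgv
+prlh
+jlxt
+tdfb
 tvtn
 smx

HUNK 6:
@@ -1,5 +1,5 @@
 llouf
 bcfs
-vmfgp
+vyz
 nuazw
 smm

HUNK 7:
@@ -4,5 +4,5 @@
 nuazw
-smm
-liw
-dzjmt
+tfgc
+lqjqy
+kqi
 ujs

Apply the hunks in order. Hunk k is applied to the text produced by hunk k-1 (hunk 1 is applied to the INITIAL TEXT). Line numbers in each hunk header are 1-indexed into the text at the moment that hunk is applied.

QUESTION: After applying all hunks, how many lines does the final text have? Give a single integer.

Hunk 1: at line 6 remove [uzeym,ozqn] add [dzjmt,wuwn] -> 10 lines: llouf bcfs vmfgp nuazw smm liw dzjmt wuwn smx pjf
Hunk 2: at line 7 remove [wuwn] add [ujs,cge,onwf] -> 12 lines: llouf bcfs vmfgp nuazw smm liw dzjmt ujs cge onwf smx pjf
Hunk 3: at line 7 remove [cge] add [fsk,uwvur,qnu] -> 14 lines: llouf bcfs vmfgp nuazw smm liw dzjmt ujs fsk uwvur qnu onwf smx pjf
Hunk 4: at line 10 remove [qnu,onwf] add [zkra,dzgv,tvtn] -> 15 lines: llouf bcfs vmfgp nuazw smm liw dzjmt ujs fsk uwvur zkra dzgv tvtn smx pjf
Hunk 5: at line 8 remove [uwvur,zkra,dzgv] add [prlh,jlxt,tdfb] -> 15 lines: llouf bcfs vmfgp nuazw smm liw dzjmt ujs fsk prlh jlxt tdfb tvtn smx pjf
Hunk 6: at line 1 remove [vmfgp] add [vyz] -> 15 lines: llouf bcfs vyz nuazw smm liw dzjmt ujs fsk prlh jlxt tdfb tvtn smx pjf
Hunk 7: at line 4 remove [smm,liw,dzjmt] add [tfgc,lqjqy,kqi] -> 15 lines: llouf bcfs vyz nuazw tfgc lqjqy kqi ujs fsk prlh jlxt tdfb tvtn smx pjf
Final line count: 15

Answer: 15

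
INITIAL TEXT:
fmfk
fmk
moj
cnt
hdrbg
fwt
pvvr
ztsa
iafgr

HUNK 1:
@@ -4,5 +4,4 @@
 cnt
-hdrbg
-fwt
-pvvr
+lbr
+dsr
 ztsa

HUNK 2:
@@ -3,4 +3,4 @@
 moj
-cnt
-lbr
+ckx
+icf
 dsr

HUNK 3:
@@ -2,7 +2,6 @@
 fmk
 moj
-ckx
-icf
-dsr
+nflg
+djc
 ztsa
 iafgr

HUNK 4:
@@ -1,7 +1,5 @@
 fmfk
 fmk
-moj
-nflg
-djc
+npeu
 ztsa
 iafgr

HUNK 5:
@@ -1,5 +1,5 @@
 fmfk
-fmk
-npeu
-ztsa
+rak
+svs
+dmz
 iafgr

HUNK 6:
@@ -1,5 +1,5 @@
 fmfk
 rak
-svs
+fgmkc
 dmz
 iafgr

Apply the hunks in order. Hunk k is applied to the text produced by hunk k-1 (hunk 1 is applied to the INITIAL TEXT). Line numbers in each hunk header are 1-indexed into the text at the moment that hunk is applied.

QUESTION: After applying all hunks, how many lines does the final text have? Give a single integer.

Hunk 1: at line 4 remove [hdrbg,fwt,pvvr] add [lbr,dsr] -> 8 lines: fmfk fmk moj cnt lbr dsr ztsa iafgr
Hunk 2: at line 3 remove [cnt,lbr] add [ckx,icf] -> 8 lines: fmfk fmk moj ckx icf dsr ztsa iafgr
Hunk 3: at line 2 remove [ckx,icf,dsr] add [nflg,djc] -> 7 lines: fmfk fmk moj nflg djc ztsa iafgr
Hunk 4: at line 1 remove [moj,nflg,djc] add [npeu] -> 5 lines: fmfk fmk npeu ztsa iafgr
Hunk 5: at line 1 remove [fmk,npeu,ztsa] add [rak,svs,dmz] -> 5 lines: fmfk rak svs dmz iafgr
Hunk 6: at line 1 remove [svs] add [fgmkc] -> 5 lines: fmfk rak fgmkc dmz iafgr
Final line count: 5

Answer: 5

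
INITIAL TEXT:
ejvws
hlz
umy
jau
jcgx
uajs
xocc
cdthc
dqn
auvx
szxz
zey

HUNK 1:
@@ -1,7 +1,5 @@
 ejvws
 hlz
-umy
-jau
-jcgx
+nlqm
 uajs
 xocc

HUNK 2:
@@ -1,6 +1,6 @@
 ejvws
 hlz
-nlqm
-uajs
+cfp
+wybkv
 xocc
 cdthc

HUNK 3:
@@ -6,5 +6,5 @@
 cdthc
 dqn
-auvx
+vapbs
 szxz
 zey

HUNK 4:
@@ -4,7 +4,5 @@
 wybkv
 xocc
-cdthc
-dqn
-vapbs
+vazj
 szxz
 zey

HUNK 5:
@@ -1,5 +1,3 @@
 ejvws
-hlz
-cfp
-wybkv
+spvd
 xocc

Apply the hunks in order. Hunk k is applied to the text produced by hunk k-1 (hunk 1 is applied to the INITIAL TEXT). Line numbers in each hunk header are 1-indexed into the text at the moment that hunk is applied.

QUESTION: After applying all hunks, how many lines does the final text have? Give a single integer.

Hunk 1: at line 1 remove [umy,jau,jcgx] add [nlqm] -> 10 lines: ejvws hlz nlqm uajs xocc cdthc dqn auvx szxz zey
Hunk 2: at line 1 remove [nlqm,uajs] add [cfp,wybkv] -> 10 lines: ejvws hlz cfp wybkv xocc cdthc dqn auvx szxz zey
Hunk 3: at line 6 remove [auvx] add [vapbs] -> 10 lines: ejvws hlz cfp wybkv xocc cdthc dqn vapbs szxz zey
Hunk 4: at line 4 remove [cdthc,dqn,vapbs] add [vazj] -> 8 lines: ejvws hlz cfp wybkv xocc vazj szxz zey
Hunk 5: at line 1 remove [hlz,cfp,wybkv] add [spvd] -> 6 lines: ejvws spvd xocc vazj szxz zey
Final line count: 6

Answer: 6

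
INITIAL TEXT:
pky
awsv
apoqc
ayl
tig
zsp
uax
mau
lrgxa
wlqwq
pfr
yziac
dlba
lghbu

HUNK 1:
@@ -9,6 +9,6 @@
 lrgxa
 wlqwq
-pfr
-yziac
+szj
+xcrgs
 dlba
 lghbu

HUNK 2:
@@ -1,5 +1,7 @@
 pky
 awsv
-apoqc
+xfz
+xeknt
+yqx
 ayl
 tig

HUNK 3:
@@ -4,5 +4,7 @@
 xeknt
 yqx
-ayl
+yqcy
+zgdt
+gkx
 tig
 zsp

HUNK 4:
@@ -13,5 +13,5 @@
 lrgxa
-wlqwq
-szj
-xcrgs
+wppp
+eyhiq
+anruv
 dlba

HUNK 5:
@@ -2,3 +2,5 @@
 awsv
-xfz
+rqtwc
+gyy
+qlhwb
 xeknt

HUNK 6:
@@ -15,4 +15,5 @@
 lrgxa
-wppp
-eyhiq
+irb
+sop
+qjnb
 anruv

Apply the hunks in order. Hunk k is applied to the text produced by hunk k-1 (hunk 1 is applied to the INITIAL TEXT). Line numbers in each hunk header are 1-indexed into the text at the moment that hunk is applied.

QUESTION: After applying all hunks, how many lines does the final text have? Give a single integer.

Answer: 21

Derivation:
Hunk 1: at line 9 remove [pfr,yziac] add [szj,xcrgs] -> 14 lines: pky awsv apoqc ayl tig zsp uax mau lrgxa wlqwq szj xcrgs dlba lghbu
Hunk 2: at line 1 remove [apoqc] add [xfz,xeknt,yqx] -> 16 lines: pky awsv xfz xeknt yqx ayl tig zsp uax mau lrgxa wlqwq szj xcrgs dlba lghbu
Hunk 3: at line 4 remove [ayl] add [yqcy,zgdt,gkx] -> 18 lines: pky awsv xfz xeknt yqx yqcy zgdt gkx tig zsp uax mau lrgxa wlqwq szj xcrgs dlba lghbu
Hunk 4: at line 13 remove [wlqwq,szj,xcrgs] add [wppp,eyhiq,anruv] -> 18 lines: pky awsv xfz xeknt yqx yqcy zgdt gkx tig zsp uax mau lrgxa wppp eyhiq anruv dlba lghbu
Hunk 5: at line 2 remove [xfz] add [rqtwc,gyy,qlhwb] -> 20 lines: pky awsv rqtwc gyy qlhwb xeknt yqx yqcy zgdt gkx tig zsp uax mau lrgxa wppp eyhiq anruv dlba lghbu
Hunk 6: at line 15 remove [wppp,eyhiq] add [irb,sop,qjnb] -> 21 lines: pky awsv rqtwc gyy qlhwb xeknt yqx yqcy zgdt gkx tig zsp uax mau lrgxa irb sop qjnb anruv dlba lghbu
Final line count: 21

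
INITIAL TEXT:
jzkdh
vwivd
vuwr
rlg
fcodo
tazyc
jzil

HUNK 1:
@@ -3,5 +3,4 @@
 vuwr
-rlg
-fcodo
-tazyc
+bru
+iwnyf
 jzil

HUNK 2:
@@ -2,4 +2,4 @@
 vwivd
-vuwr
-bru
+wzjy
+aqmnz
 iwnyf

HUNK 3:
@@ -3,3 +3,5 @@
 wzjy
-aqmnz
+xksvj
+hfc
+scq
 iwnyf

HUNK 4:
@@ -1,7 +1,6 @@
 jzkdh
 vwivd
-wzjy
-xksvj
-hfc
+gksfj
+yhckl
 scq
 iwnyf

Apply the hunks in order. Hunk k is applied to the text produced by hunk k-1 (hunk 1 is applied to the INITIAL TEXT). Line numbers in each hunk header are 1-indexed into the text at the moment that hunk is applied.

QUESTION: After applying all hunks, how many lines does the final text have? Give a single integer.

Hunk 1: at line 3 remove [rlg,fcodo,tazyc] add [bru,iwnyf] -> 6 lines: jzkdh vwivd vuwr bru iwnyf jzil
Hunk 2: at line 2 remove [vuwr,bru] add [wzjy,aqmnz] -> 6 lines: jzkdh vwivd wzjy aqmnz iwnyf jzil
Hunk 3: at line 3 remove [aqmnz] add [xksvj,hfc,scq] -> 8 lines: jzkdh vwivd wzjy xksvj hfc scq iwnyf jzil
Hunk 4: at line 1 remove [wzjy,xksvj,hfc] add [gksfj,yhckl] -> 7 lines: jzkdh vwivd gksfj yhckl scq iwnyf jzil
Final line count: 7

Answer: 7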